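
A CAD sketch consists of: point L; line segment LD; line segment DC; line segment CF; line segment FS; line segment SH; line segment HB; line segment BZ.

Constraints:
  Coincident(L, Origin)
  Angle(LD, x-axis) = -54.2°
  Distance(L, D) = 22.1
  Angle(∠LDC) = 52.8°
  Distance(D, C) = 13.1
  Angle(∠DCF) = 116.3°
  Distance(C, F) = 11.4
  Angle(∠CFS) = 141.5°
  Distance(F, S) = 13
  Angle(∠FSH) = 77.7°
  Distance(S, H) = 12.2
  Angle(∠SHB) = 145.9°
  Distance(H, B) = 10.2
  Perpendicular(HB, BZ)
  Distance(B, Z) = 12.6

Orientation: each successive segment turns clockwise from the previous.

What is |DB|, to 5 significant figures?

9.2166

∠FSH = 77.7° gives SH at -25.900° from the x-axis; with |SH| = 12.2, H = (9.0631, 0.042364). ∠SHB = 145.9° gives HB at -60.000° from the x-axis; with |HB| = 10.2, B = (14.163, -8.7911). Then |DB| = |B − D| = 9.2166.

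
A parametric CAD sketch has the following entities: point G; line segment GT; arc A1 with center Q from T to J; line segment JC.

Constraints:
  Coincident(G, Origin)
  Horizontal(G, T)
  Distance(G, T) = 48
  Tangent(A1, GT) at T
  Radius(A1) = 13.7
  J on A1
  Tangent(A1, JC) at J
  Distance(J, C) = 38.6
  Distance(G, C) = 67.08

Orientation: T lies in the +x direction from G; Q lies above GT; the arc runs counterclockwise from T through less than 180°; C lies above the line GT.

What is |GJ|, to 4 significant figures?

63.25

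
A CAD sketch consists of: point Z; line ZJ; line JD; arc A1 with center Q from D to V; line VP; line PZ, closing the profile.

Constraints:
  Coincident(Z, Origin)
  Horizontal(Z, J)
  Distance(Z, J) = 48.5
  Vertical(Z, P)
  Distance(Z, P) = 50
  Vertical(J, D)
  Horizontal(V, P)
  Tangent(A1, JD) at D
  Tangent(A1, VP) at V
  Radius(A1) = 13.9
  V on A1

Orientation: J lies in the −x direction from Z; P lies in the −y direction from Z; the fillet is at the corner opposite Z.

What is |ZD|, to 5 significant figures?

60.460

Z is at the origin; Z and J share the same y with |ZJ| = 48.5 and J on the −x side, so J = (-48.500, 0.0000). ZP is vertical with |ZP| = 50.0 and P on the −y side, so P = (0.0000, -50.000). The virtual corner opposite Z is at (-48.500, -50.000). Tangency of A1 to JD means the radius QD is perpendicular to JD and tangency of A1 to VP means the radius QV is perpendicular to VP, with radius 13.9, so the center Q sits 13.9 in from both sides at Q = (-34.600, -36.100). That places the tangent points at D = (-48.500, -36.100) on JD and V = (-34.600, -50.000) on VP. Then |ZD| = |D − Z| = 60.460.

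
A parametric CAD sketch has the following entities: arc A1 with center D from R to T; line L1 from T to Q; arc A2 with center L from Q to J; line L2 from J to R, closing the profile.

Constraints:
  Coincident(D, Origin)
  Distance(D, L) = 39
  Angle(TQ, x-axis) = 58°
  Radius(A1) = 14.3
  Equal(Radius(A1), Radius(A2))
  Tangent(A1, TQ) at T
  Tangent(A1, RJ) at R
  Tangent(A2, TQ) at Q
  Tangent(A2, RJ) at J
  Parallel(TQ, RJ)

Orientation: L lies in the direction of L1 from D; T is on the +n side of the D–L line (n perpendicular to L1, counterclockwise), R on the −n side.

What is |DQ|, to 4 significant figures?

41.54

The slot axis is L1's direction at 58.0°, so u = (cos 58.0°, sin 58.0°) = (0.5299, 0.8480) and n = (−sin 58.0°, cos 58.0°) = (-0.8480, 0.5299). D is at the origin and L lies 39.0 along u from D, so L = 39.0·u = (20.67, 33.07). Tangency of A1 to both parallel lines with radius 14.3 puts T and R at D ± 14.3·n: T = (-12.13, 7.578), R = (12.13, -7.578). Equal radii place Q and J the same way about L: Q = L + 14.3·n = (8.540, 40.65), J = L − 14.3·n = (32.79, 25.50). Then |DQ| = |Q − D| = 41.54.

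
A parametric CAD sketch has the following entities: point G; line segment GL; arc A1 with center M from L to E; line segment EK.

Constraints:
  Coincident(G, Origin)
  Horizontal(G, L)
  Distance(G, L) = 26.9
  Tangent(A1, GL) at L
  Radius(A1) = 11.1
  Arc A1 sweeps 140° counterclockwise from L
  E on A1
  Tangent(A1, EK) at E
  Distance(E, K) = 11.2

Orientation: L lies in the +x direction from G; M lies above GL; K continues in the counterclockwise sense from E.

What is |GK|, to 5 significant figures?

36.964

G is at the origin; GL is horizontal with |GL| = 26.9 and L on the +x side, so L = (26.900, 0.0000). The tangent condition forces ML to be normal to GL, so M = L + (0, 11.1) = (26.900, 11.100). On A1, L sits at bearing -90° from M; a 140° counterclockwise sweep puts E at bearing 50°, so E = M + 11.1·(cos 50°, sin 50°) = (34.035, 19.603). The tangent condition forces ME to be normal to EK, so EK runs along (−sin 50°, cos 50°); with |EK| = 11.2, K = (25.455, 26.802). Then |GK| = |K − G| = 36.964.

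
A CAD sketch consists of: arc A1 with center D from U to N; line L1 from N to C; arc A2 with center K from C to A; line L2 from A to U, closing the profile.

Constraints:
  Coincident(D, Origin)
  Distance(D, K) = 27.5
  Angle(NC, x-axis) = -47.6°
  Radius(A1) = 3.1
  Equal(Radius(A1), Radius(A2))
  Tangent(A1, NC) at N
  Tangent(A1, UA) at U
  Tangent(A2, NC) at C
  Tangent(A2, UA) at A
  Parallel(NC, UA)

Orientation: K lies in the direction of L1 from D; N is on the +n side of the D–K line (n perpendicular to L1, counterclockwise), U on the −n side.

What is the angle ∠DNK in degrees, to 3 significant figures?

83.6°

The slot axis is L1's direction at -47.6°, so u = (cos -47.6°, sin -47.6°) = (0.674, -0.738) and n = (−sin -47.6°, cos -47.6°) = (0.738, 0.674). D is at the origin and K lies 27.5 along u from D, so K = 27.5·u = (18.5, -20.3). Tangency of A1 to both parallel lines with radius 3.1 puts N and U at D ± 3.1·n: N = (2.29, 2.09), U = (-2.29, -2.09). Then cos ∠DNK = ND·NK / (|ND||NK|), giving 83.6°.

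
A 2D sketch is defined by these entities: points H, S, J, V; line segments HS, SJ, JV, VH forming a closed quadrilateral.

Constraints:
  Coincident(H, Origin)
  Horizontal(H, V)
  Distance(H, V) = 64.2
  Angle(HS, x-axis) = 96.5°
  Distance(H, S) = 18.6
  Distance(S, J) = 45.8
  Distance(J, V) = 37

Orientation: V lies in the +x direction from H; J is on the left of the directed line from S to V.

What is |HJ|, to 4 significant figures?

51.72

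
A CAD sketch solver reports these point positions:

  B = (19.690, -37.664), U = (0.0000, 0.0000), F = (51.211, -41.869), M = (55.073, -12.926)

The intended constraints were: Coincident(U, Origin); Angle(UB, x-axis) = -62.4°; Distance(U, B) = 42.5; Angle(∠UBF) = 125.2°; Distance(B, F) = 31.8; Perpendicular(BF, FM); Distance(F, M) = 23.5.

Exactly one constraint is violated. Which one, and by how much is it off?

Distance(F, M) = 23.5 — off by 5.70.

U = (0.00, 0.00) ✓; UB at -62.40° ✓; |UB| = 42.50 ✓; ∠UBF = 125.2° ✓; |BF| = 31.80 ✓; ∠(BF, FM) = 90.00° ✓; |FM| = 29.20 ✗.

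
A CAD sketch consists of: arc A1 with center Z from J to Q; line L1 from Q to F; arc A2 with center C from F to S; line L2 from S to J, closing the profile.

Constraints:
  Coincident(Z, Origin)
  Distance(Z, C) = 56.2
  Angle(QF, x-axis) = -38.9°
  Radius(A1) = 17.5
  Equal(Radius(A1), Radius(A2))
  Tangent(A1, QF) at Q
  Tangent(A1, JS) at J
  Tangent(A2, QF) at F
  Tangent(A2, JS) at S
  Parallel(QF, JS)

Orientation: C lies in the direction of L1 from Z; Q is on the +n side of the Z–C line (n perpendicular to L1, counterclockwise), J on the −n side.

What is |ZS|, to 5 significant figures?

58.862

The slot axis is L1's direction at -38.9°, so u = (cos -38.9°, sin -38.9°) = (0.77824, -0.62796) and n = (−sin -38.9°, cos -38.9°) = (0.62796, 0.77824). Z is at the origin and C lies 56.2 along u from Z, so C = 56.2·u = (43.737, -35.292). Tangency of A1 to both parallel lines with radius 17.5 puts Q and J at Z ± 17.5·n: Q = (10.989, 13.619), J = (-10.989, -13.619). Equal radii place F and S the same way about C: F = C + 17.5·n = (54.727, -21.672), S = C − 17.5·n = (32.748, -48.911). Then |ZS| = |S − Z| = 58.862.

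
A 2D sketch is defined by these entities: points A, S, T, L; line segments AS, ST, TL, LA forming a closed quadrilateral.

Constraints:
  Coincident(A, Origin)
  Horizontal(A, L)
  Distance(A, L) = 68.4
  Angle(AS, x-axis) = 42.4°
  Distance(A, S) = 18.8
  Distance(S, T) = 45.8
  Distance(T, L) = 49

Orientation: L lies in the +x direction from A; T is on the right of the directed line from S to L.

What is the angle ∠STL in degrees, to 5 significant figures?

72.284°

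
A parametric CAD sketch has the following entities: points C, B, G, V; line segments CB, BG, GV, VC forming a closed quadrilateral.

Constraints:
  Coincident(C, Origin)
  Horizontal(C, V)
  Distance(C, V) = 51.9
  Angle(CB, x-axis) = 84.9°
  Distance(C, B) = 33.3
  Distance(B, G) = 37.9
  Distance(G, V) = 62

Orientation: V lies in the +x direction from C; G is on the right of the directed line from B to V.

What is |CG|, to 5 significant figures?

10.341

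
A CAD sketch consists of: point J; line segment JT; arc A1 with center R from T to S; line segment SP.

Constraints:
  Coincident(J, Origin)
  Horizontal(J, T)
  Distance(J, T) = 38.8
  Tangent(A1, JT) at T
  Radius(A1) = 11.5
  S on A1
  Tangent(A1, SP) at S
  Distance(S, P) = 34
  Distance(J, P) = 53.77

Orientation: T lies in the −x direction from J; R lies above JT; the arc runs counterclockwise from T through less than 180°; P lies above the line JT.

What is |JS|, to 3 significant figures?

29.7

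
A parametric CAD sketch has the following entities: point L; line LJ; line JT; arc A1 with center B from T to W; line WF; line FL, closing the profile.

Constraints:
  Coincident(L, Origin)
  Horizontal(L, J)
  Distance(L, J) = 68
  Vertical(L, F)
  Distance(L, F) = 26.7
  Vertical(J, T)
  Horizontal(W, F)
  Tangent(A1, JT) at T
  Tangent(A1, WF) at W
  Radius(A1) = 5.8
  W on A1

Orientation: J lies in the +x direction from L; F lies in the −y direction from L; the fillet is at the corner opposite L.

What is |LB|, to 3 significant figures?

65.6

L is at the origin; L and J share the same y with |LJ| = 68.0 and J on the +x side, so J = (68.0, 0.00). L and F share the same x with |LF| = 26.7 and F on the −y side, so F = (0.00, -26.7). The virtual corner opposite L is at (68.0, -26.7). A1 meets JT tangentially, so BT is at right angles to JT and the tangent condition forces BW to be normal to WF, with radius 5.8, so the center B sits 5.8 in from both sides at B = (62.2, -20.9). Then |LB| = |B − L| = 65.6.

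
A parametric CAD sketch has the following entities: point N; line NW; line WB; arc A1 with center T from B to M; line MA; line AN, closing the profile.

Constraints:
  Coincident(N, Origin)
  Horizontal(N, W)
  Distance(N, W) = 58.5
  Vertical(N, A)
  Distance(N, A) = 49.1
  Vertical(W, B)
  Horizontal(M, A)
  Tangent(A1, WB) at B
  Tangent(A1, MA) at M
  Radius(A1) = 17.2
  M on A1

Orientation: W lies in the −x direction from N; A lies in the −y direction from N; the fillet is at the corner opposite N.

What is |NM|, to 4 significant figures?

64.16

The virtual corner opposite N is at (-58.50, -49.10). Since A1 is tangent to WB there, TB ⟂ WB and the tangent condition forces TM to be normal to MA, with radius 17.2, so the center T sits 17.2 in from both sides at T = (-41.30, -31.90). That places the tangent points at B = (-58.50, -31.90) on WB and M = (-41.30, -49.10) on MA. Then |NM| = |M − N| = 64.16.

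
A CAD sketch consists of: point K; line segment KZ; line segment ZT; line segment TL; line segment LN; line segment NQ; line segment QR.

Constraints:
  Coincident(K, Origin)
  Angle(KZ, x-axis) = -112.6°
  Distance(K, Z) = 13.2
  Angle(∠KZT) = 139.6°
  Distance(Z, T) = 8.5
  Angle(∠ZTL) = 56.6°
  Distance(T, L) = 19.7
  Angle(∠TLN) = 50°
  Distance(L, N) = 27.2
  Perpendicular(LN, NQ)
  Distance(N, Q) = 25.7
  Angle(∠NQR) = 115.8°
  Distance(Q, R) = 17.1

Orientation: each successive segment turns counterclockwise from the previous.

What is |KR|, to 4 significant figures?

38.33

K is at the origin; KZ runs at -112.6° with length 13.2, so Z = (-5.073, -12.19). ∠KZT = 139.6° gives ZT at -72.20° from the x-axis; with |ZT| = 8.5, T = (-2.474, -20.28). ∠ZTL = 56.6° gives TL at 51.20° from the x-axis; with |TL| = 19.7, L = (9.870, -4.927). ∠TLN = 50.0° gives LN at -178.8° from the x-axis; with |LN| = 27.2, N = (-17.32, -5.496). LN is perpendicular to NQ, so NQ runs at -88.80°; with |NQ| = 25.7, Q = (-16.79, -31.19). ∠NQR = 115.8° gives QR at -24.60° from the x-axis; with |QR| = 17.1, R = (-1.238, -38.31). Then |KR| = |R − K| = 38.33.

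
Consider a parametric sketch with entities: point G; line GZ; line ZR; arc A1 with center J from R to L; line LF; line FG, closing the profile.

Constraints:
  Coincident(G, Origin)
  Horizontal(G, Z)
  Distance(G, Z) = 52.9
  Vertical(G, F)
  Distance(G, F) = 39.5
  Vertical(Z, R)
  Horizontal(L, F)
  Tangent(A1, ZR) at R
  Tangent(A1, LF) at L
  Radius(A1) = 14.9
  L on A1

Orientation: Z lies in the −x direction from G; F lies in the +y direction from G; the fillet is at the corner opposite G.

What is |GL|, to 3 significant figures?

54.8

The virtual corner opposite G is at (-52.9, 39.5). A1 meets ZR tangentially, so JR is at right angles to ZR and A1 meets LF tangentially, so JL is at right angles to LF, with radius 14.9, so the center J sits 14.9 in from both sides at J = (-38.0, 24.6). That places the tangent points at R = (-52.9, 24.6) on ZR and L = (-38.0, 39.5) on LF. Then |GL| = |L − G| = 54.8.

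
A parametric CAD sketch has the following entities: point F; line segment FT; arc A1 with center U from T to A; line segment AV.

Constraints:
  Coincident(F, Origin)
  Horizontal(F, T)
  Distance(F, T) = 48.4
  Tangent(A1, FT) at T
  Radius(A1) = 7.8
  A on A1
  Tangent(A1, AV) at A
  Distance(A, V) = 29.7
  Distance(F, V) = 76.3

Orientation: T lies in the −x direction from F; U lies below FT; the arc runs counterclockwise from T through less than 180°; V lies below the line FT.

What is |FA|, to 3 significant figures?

55.2

Checks: ∠(UT, TF) = 90.00° ✓; |UT| = 7.800 ✓; |UA| = 7.800 ✓; ∠(UA, AV) = 90.00° ✓; |AV| = 29.70 ✓; |FV| = 76.30 ✓.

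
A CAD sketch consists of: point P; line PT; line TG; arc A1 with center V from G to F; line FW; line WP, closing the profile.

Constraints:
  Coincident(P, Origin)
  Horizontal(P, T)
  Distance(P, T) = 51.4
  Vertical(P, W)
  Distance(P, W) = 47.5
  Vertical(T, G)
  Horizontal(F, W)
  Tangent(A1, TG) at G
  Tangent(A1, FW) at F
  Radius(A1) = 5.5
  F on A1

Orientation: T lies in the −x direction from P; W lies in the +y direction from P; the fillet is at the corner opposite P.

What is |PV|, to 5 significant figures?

62.216

P and W share the same x with |PW| = 47.5 and W on the +y side, so W = (0.0000, 47.500). The virtual corner opposite P is at (-51.400, 47.500). Tangency of A1 to TG means the radius VG is perpendicular to TG and since A1 is tangent to FW there, VF ⟂ FW, with radius 5.5, so the center V sits 5.5 in from both sides at V = (-45.900, 42.000). Then |PV| = |V − P| = 62.216.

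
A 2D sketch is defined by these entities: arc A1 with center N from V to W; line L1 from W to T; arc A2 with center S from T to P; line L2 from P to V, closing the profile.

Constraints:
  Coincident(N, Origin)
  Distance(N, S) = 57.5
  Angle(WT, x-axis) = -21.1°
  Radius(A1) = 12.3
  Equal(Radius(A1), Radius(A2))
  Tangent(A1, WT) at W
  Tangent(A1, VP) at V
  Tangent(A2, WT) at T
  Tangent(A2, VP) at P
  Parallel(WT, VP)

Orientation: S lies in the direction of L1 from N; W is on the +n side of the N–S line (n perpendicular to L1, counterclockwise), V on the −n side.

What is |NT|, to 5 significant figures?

58.801

Tangency of A1 to both parallel lines with radius 12.3 puts W and V at N ± 12.3·n: W = (4.4280, 11.475), V = (-4.4280, -11.475). Equal radii place T and P the same way about S: T = S + 12.3·n = (58.073, -9.2245), P = S − 12.3·n = (49.217, -32.175). Then |NT| = |T − N| = 58.801.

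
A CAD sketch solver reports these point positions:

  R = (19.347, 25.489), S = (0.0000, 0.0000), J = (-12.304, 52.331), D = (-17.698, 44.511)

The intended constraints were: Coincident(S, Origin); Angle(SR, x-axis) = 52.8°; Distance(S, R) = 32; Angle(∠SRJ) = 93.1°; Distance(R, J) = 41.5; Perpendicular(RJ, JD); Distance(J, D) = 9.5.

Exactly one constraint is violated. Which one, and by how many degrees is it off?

Perpendicular(RJ, JD) — off by 5.70°.

S = (0.00, 0.00) ✓; SR at 52.80° ✓; |SR| = 32.00 ✓; ∠SRJ = 93.10° ✓; |RJ| = 41.50 ✓; ∠(RJ, JD) = 95.70° ✗; |JD| = 9.500 ✓.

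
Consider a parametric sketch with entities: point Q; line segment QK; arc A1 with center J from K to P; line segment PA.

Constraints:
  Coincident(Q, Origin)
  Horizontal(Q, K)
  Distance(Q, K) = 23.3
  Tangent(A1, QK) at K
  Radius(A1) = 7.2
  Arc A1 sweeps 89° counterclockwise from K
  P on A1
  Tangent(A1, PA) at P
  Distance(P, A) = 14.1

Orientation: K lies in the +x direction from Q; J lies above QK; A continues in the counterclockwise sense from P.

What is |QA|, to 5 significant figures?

37.330

Q is at the origin; Q and K share the same y with |QK| = 23.3 and K on the +x side, so K = (23.300, 0.0000). The tangent condition forces JK to be normal to QK, so J = K + (0, 7.2) = (23.300, 7.2000). On A1, K sits at bearing -90° from J; an 89° counterclockwise sweep puts P at bearing -1°, so P = J + 7.2·(cos -1°, sin -1°) = (30.499, 7.0743). Tangency of A1 to PA means the radius JP is perpendicular to PA, so PA runs along (−sin -1°, cos -1°); with |PA| = 14.1, A = (30.745, 21.172). Then |QA| = |A − Q| = 37.330.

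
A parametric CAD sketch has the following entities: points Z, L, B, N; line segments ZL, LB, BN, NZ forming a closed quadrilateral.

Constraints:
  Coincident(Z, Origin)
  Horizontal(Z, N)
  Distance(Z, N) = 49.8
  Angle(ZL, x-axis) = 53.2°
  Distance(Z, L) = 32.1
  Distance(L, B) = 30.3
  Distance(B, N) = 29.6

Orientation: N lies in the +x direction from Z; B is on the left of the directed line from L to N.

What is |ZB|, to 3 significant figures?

57.5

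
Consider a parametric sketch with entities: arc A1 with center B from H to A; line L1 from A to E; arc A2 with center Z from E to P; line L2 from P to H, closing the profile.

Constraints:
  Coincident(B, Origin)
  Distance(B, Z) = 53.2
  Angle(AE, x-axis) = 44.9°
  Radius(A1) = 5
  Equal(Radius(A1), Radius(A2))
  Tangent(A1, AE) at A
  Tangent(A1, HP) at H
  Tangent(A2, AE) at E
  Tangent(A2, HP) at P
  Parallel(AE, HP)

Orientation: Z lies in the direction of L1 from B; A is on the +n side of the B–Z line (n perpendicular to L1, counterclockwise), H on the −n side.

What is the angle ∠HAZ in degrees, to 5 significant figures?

84.631°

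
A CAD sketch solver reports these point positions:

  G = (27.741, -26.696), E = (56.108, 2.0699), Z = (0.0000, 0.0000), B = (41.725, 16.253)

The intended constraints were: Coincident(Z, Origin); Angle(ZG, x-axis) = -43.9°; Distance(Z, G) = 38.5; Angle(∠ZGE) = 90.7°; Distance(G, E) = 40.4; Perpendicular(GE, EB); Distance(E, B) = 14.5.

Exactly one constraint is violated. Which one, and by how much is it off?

Distance(E, B) = 14.5 — off by 5.70.

Z = (0.00, 0.00) ✓; ZG at -43.90° ✓; |ZG| = 38.50 ✓; ∠ZGE = 90.70° ✓; |GE| = 40.40 ✓; ∠(GE, EB) = 90.00° ✓; |EB| = 20.20 ✗.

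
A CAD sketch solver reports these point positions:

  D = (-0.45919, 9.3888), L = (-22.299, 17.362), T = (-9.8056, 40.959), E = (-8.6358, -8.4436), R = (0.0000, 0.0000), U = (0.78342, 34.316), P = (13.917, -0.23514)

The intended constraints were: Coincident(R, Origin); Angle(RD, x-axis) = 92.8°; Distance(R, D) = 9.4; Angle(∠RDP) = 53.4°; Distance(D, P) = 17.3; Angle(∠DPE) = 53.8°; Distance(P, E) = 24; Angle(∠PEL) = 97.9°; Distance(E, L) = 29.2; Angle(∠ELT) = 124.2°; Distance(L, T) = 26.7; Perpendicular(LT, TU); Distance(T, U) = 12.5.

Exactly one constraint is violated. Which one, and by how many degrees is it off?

Perpendicular(LT, TU) — off by 4.20°.

R = (0.00, 0.00) ✓; RD at 92.80° ✓; |RD| = 9.400 ✓; ∠RDP = 53.40° ✓; |DP| = 17.30 ✓; ∠DPE = 53.80° ✓; |PE| = 24.00 ✓; ∠PEL = 97.90° ✓; |EL| = 29.20 ✓; ∠ELT = 124.2° ✓; |LT| = 26.70 ✓; ∠(LT, TU) = 94.20° ✗; |TU| = 12.50 ✓.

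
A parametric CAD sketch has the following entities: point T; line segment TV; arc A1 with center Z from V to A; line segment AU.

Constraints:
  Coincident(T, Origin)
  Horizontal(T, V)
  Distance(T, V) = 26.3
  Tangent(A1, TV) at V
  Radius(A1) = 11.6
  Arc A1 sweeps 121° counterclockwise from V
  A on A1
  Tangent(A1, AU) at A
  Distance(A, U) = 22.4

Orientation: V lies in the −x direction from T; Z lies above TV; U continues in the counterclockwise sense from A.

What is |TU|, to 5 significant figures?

46.157

On A1, V sits at bearing -90° from Z; a 121° counterclockwise sweep puts A at bearing 31°, so A = Z + 11.6·(cos 31°, sin 31°) = (-16.357, 17.574). Tangency of A1 to AU means the radius ZA is perpendicular to AU, so AU runs along (−sin 31°, cos 31°); with |AU| = 22.4, U = (-27.894, 36.775). Then |TU| = |U − T| = 46.157.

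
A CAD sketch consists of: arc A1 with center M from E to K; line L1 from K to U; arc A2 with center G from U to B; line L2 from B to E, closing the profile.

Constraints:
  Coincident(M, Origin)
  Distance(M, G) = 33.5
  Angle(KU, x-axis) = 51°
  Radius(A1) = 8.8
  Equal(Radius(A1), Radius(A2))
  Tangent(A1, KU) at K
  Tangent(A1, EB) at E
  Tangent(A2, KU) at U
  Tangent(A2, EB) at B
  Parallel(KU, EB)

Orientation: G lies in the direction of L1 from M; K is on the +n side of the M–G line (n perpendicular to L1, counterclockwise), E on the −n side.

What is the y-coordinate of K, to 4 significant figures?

5.538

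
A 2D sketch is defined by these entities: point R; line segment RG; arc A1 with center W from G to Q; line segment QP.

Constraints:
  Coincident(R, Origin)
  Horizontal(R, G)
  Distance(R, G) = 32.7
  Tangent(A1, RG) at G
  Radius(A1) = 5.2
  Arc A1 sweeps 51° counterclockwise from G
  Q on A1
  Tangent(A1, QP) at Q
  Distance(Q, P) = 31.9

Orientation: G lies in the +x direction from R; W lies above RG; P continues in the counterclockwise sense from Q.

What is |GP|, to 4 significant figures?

35.99

On A1, G sits at bearing -90° from W; a 51° counterclockwise sweep puts Q at bearing -39°, so Q = W + 5.2·(cos -39°, sin -39°) = (36.74, 1.928). Tangency of A1 to QP means the radius WQ is perpendicular to QP, so QP runs along (−sin -39°, cos -39°); with |QP| = 31.9, P = (56.82, 26.72). Then |GP| = |P − G| = 35.99.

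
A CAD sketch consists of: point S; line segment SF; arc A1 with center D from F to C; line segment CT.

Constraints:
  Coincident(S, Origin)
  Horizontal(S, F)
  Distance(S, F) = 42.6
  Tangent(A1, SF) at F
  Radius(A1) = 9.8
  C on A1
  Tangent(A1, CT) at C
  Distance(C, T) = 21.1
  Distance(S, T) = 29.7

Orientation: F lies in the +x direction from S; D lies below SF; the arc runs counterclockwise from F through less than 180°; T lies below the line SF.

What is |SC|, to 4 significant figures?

35.13

Checks: S = (0.00, 0.00) ✓; ∠(DF, FS) = 90.00° ✓; |DC| = 9.800 ✓; ∠(DC, CT) = 90.00° ✓; |CT| = 21.10 ✓; |ST| = 29.70 ✓.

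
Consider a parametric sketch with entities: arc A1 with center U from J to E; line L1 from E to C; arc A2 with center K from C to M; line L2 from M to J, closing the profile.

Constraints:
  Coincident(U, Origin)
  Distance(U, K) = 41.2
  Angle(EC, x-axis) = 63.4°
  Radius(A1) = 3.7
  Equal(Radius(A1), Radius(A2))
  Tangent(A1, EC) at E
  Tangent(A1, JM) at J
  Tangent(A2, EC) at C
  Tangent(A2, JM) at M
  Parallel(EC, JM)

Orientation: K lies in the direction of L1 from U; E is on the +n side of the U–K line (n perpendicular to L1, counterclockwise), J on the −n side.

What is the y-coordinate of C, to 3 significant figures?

38.5

Tangency of A1 to both parallel lines with radius 3.7 puts E and J at U ± 3.7·n: E = (-3.31, 1.66), J = (3.31, -1.66). Equal radii place C and M the same way about K: C = K + 3.7·n = (15.1, 38.5), M = K − 3.7·n = (21.8, 35.2). So C.y = 38.5.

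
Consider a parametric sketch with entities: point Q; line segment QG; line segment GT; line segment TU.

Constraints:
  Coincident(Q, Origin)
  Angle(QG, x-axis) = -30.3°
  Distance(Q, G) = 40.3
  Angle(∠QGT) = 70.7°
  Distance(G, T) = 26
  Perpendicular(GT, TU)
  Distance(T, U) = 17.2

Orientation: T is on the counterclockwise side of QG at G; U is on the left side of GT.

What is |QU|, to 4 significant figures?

24.39

∠QGT = 70.7°, so GT runs at -30.3° + (180° − 70.7°) = 79.00° from the x-axis; with |GT| = 26.0, T = G + 26.0·(cos 79.00°, sin 79.00°) = (39.76, 5.190). The perpendicularity gives TU at right angles to GT; with |TU| = 17.2 on the left of GT, U = T + 17.2·(-0.9816, 0.1908) = (22.87, 8.472). Then |QU| = |U − Q| = 24.39.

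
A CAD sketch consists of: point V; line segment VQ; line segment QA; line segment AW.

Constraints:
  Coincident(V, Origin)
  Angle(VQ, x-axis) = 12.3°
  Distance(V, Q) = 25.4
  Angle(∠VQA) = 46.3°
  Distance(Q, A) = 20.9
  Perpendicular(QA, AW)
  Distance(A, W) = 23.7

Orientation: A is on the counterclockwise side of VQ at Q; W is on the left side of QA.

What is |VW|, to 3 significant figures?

6.30

V is at the origin; VQ runs at 12.3° with length 25.4, so Q = 25.4·(cos 12.3°, sin 12.3°) = (24.8, 5.41). ∠VQA = 46.3°, so QA runs at 12.3° + (180° − 46.3°) = 146° from the x-axis; with |QA| = 20.9, A = Q + 20.9·(cos 146°, sin 146°) = (7.49, 17.1). QA is perpendicular to AW; with |AW| = 23.7 on the left of QA, W = A + 23.7·(-0.559, -0.829) = (-5.76, -2.55). Then |VW| = |W − V| = 6.30.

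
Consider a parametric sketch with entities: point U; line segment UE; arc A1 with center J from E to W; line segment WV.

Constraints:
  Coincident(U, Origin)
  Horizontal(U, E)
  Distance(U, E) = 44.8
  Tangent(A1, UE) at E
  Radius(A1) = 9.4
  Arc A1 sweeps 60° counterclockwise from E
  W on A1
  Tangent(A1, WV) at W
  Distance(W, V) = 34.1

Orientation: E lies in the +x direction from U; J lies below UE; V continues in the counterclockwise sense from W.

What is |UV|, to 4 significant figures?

39.45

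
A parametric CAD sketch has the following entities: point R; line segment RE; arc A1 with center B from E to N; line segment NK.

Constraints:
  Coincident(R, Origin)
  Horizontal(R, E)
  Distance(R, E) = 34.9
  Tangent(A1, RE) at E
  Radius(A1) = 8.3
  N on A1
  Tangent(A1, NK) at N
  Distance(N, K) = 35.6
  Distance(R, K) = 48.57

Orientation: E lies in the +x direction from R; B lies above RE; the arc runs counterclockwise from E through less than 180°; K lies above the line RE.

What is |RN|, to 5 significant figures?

43.808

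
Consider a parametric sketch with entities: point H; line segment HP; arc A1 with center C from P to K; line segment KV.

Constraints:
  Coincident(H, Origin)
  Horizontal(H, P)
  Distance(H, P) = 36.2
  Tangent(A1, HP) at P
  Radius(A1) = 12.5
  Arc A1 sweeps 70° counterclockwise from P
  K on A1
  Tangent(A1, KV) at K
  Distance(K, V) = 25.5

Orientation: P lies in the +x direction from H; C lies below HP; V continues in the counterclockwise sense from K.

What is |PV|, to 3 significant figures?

38.1

H is at the origin; HP is horizontal with |HP| = 36.2 and P on the +x side, so P = (36.2, 0.00). The tangent condition forces CP to be normal to HP, so C = P + (0, -12.5) = (36.2, -12.5). On A1, P sits at bearing 90° from C; a 70° counterclockwise sweep puts K at bearing 160°, so K = C + 12.5·(cos 160°, sin 160°) = (24.5, -8.22). Tangency of A1 to KV means the radius CK is perpendicular to KV, so KV runs along (−sin 160°, cos 160°); with |KV| = 25.5, V = (15.7, -32.2). Then |PV| = |V − P| = 38.1.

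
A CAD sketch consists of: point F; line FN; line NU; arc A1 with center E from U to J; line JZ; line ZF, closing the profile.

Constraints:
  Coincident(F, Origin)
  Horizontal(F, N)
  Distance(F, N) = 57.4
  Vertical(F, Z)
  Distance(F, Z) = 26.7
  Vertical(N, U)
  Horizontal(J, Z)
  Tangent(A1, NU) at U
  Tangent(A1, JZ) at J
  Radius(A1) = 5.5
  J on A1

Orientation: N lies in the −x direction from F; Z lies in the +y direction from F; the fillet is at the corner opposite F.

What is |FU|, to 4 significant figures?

61.19

F is at the origin; FN is horizontal with |FN| = 57.4 and N on the −x side, so N = (-57.40, 0.000). FZ is vertical with |FZ| = 26.7 and Z on the +y side, so Z = (0.000, 26.70). The virtual corner opposite F is at (-57.40, 26.70). A1 meets NU tangentially, so EU is at right angles to NU and tangency of A1 to JZ means the radius EJ is perpendicular to JZ, with radius 5.5, so the center E sits 5.5 in from both sides at E = (-51.90, 21.20). That places the tangent points at U = (-57.40, 21.20) on NU and J = (-51.90, 26.70) on JZ. Then |FU| = |U − F| = 61.19.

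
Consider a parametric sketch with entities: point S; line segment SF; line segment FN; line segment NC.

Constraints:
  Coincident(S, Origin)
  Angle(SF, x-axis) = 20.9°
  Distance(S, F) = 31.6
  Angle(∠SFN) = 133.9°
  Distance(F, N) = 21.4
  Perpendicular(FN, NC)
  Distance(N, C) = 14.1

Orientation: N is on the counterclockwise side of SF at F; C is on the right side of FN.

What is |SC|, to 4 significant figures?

56.88

S is at the origin; SF runs at 20.9° with length 31.6, so F = 31.6·(cos 20.9°, sin 20.9°) = (29.52, 11.27). ∠SFN = 133.9°, so FN runs at 20.9° + (180° − 133.9°) = 67.00° from the x-axis; with |FN| = 21.4, N = F + 21.4·(cos 67.00°, sin 67.00°) = (37.88, 30.97). FN ⟂ NC; with |NC| = 14.1 on the right of FN, C = N + 14.1·(0.9205, -0.3907) = (50.86, 25.46). Then |SC| = |C − S| = 56.88.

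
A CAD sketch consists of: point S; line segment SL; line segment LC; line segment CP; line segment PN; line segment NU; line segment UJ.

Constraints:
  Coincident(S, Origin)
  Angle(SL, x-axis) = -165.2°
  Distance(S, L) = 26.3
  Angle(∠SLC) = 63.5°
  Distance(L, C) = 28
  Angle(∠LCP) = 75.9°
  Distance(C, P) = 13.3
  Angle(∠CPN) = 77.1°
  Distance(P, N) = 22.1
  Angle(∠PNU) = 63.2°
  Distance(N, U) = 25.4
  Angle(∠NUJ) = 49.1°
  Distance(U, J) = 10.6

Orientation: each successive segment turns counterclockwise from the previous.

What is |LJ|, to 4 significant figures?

24.75

S is at the origin; SL runs at -165.2° with length 26.3, so L = (-25.43, -6.718). ∠SLC = 63.5° gives LC at -48.70° from the x-axis; with |LC| = 28.0, C = (-6.947, -27.75). ∠LCP = 75.9° gives CP at 55.40° from the x-axis; with |CP| = 13.3, P = (0.6049, -16.81). ∠CPN = 77.1° gives PN at 158.3° from the x-axis; with |PN| = 22.1, N = (-19.93, -8.635). ∠PNU = 63.2° gives NU at -84.90° from the x-axis; with |NU| = 25.4, U = (-17.67, -33.93). ∠NUJ = 49.1° gives UJ at 46.00° from the x-axis; with |UJ| = 10.6, J = (-10.31, -26.31). Then |LJ| = |J − L| = 24.75.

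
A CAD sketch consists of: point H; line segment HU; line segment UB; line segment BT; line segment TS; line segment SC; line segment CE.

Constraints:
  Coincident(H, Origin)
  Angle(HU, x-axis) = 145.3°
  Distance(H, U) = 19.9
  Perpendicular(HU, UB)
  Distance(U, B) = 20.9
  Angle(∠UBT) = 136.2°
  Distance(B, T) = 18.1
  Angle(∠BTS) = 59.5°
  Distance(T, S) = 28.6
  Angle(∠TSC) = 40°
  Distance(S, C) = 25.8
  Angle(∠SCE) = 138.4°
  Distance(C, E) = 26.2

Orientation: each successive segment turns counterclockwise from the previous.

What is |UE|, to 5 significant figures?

46.972

H is at the origin; HU runs at 145.3° with length 19.9, so U = (-16.361, 11.329). HU is perpendicular to UB, so UB runs at -124.70°; with |UB| = 20.9, B = (-28.259, -5.8541). ∠UBT = 136.2° gives BT at -80.900° from the x-axis; with |BT| = 18.1, T = (-25.396, -23.726). ∠BTS = 59.5° gives TS at 39.600° from the x-axis; with |TS| = 28.6, S = (-3.3593, -5.4960). ∠TSC = 40.0° gives SC at 179.60° from the x-axis; with |SC| = 25.8, C = (-29.159, -5.3159). ∠SCE = 138.4° gives CE at -138.80° from the x-axis; with |CE| = 26.2, E = (-48.872, -22.574). Then |UE| = |E − U| = 46.972.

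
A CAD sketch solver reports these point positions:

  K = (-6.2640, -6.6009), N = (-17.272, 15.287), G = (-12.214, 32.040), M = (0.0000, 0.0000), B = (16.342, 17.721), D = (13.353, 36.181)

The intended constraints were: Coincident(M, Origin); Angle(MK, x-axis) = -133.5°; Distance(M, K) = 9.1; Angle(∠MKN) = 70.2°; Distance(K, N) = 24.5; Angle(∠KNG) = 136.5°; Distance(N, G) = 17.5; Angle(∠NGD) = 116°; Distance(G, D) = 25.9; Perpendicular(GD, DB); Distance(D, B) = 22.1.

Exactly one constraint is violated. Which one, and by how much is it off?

Distance(D, B) = 22.1 — off by 3.40.

M = (0.00, 0.00) ✓; MK at -133.5° ✓; |MK| = 9.100 ✓; ∠MKN = 70.20° ✓; |KN| = 24.50 ✓; ∠KNG = 136.5° ✓; |NG| = 17.50 ✓; ∠NGD = 116.0° ✓; |GD| = 25.90 ✓; ∠(GD, DB) = 90.00° ✓; |DB| = 18.70 ✗.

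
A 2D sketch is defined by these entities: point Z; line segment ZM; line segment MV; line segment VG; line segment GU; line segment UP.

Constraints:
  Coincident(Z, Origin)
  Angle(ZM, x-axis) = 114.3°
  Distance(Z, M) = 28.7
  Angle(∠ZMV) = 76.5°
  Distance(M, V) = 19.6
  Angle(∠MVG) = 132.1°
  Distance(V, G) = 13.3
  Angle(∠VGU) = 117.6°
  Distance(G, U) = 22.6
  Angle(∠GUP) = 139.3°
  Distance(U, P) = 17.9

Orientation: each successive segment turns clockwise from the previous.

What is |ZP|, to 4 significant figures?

11.95

Z is at the origin; ZM runs at 114.3° with length 28.7, so M = (-11.81, 26.16). ∠ZMV = 76.5° gives MV at 10.80° from the x-axis; with |MV| = 19.6, V = (7.442, 29.83). ∠MVG = 132.1° gives VG at -37.10° from the x-axis; with |VG| = 13.3, G = (18.05, 21.81). ∠VGU = 117.6° gives GU at -99.50° from the x-axis; with |GU| = 22.6, U = (14.32, -0.4828). ∠GUP = 139.3° gives UP at -140.2° from the x-axis; with |UP| = 17.9, P = (0.5679, -11.94). Then |ZP| = |P − Z| = 11.95.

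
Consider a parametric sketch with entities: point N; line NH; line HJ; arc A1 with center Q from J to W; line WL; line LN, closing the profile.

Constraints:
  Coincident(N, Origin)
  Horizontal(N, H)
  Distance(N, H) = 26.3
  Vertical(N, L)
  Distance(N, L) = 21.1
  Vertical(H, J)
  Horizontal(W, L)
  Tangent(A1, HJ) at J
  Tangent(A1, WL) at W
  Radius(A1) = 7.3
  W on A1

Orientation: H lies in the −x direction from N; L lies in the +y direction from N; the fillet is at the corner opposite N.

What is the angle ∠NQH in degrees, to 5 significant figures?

81.887°

N is at the origin; N and H share the same y with |NH| = 26.3 and H on the −x side, so H = (-26.300, 0.0000). N and L share the same x with |NL| = 21.1 and L on the +y side, so L = (0.0000, 21.100). The virtual corner opposite N is at (-26.300, 21.100). Since A1 is tangent to HJ there, QJ ⟂ HJ and since A1 is tangent to WL there, QW ⟂ WL, with radius 7.3, so the center Q sits 7.3 in from both sides at Q = (-19.000, 13.800). Then cos ∠NQH = QN·QH / (|QN||QH|), giving 81.887°.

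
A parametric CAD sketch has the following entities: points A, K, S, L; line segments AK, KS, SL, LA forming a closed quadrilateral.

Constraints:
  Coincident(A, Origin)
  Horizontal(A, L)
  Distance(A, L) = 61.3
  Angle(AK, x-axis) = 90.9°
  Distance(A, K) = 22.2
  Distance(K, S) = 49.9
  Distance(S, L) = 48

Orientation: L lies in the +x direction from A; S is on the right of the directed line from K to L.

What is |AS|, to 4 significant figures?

30.60

A is at the origin; A and L share the same y with |AL| = 61.3 and L in +x, so L = (61.3, 0). AK runs at 90.9° with |AK| = 22.2, so K = (-0.3487, 22.20). S is determined by |KS| = 49.9 and |SL| = 48.0 together: it lies at the intersection of circle(K, 49.9) and circle(L, 48.0). With |KL| = 65.52, the foot of the radical line on KL is 34.18 from K and the perpendicular offset is √(49.9² − 34.18²) = 36.35. Taking the right-of-KL solution: S = (19.50, -23.59).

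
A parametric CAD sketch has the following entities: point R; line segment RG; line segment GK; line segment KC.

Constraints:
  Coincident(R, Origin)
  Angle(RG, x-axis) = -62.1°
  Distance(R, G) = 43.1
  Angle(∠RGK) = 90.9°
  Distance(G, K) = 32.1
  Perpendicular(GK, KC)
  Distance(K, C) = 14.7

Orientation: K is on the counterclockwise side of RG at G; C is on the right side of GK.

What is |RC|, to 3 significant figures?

66.4

∠RGK = 90.9°, so GK runs at -62.1° + (180° − 90.9°) = 27.0° from the x-axis; with |GK| = 32.1, K = G + 32.1·(cos 27.0°, sin 27.0°) = (48.8, -23.5). GK is perpendicular to KC; with |KC| = 14.7 on the right of GK, C = K + 14.7·(0.454, -0.891) = (55.4, -36.6). Then |RC| = |C − R| = 66.4.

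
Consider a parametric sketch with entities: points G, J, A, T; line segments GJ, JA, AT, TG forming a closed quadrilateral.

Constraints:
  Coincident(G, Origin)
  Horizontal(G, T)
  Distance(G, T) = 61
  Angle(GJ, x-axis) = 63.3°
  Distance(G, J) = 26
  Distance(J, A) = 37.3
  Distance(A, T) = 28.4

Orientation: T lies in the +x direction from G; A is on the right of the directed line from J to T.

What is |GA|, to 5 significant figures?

34.217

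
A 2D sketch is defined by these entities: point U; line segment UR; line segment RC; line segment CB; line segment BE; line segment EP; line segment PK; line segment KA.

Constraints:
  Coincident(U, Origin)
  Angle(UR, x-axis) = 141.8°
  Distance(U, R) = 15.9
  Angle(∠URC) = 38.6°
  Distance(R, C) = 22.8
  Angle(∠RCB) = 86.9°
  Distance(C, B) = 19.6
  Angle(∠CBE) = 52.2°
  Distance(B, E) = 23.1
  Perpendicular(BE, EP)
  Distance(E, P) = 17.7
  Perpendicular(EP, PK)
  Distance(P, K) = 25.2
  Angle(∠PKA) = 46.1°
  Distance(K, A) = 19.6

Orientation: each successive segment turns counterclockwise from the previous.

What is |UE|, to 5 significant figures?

9.8140

∠RCB = 86.9° gives CB at 16.300° from the x-axis; with |CB| = 19.6, B = (11.523, -6.8638). ∠CBE = 52.2° gives BE at 144.10° from the x-axis; with |BE| = 23.1, E = (-7.1885, 6.6814). Then |UE| = |E − U| = 9.8140.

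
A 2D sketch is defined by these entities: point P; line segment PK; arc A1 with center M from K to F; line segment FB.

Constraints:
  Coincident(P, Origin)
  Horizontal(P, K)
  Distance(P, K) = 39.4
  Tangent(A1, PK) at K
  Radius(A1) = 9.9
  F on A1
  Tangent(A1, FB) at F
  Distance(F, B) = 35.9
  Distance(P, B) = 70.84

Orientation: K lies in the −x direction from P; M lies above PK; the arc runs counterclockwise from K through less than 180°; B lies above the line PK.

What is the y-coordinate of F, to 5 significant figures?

16.552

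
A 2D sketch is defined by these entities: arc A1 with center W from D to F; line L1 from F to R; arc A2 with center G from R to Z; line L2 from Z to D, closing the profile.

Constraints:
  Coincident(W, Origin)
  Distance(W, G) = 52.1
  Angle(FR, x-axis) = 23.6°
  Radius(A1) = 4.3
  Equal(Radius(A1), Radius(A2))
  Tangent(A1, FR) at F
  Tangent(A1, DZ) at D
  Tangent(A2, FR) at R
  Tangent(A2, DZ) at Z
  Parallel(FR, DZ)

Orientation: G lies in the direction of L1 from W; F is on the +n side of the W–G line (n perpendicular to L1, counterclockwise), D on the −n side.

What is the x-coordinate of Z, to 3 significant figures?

49.5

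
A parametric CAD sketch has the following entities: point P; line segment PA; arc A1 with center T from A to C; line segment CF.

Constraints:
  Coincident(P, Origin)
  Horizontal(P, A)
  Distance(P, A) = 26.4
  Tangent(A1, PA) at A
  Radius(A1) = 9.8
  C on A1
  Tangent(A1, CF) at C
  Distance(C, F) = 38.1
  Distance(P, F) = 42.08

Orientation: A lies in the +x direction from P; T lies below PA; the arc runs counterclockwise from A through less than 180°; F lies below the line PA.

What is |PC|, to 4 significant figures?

18.36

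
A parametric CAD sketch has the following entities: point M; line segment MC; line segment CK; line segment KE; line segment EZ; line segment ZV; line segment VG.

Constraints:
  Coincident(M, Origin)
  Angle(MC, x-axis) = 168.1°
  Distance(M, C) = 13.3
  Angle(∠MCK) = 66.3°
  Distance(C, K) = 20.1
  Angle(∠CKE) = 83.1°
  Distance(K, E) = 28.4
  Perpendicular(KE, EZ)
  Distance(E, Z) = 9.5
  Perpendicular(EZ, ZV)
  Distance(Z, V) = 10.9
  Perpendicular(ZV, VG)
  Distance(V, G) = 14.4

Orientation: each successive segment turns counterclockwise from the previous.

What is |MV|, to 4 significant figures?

5.177

KE ⟂ EZ, so EZ runs at 108.7°; with |EZ| = 9.5, Z = (14.95, 1.171). EZ ⟂ ZV, so ZV runs at -161.3°; with |ZV| = 10.9, V = (4.627, -2.323). Then |MV| = |V − M| = 5.177.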